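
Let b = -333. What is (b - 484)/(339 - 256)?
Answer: -817/83 ≈ -9.8434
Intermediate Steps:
(b - 484)/(339 - 256) = (-333 - 484)/(339 - 256) = -817/83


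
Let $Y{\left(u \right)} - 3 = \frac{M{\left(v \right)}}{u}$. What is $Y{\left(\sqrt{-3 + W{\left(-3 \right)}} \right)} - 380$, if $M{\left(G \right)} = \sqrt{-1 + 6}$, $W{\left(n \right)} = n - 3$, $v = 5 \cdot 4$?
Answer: $-377 - \frac{i \sqrt{5}}{3} \approx -377.0 - 0.74536 i$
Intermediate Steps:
$v = 20$
$W{\left(n \right)} = -3 + n$
$M{\left(G \right)} = \sqrt{5}$
$Y{\left(u \right)} = 3 + \frac{\sqrt{5}}{u}$
$Y{\left(\sqrt{-3 + W{\left(-3 \right)}} \right)} - 380 = \left(3 + \frac{\sqrt{5}}{\sqrt{-3 - 6}}\right) - 380 = \left(3 + \frac{\sqrt{5}}{\sqrt{-9}}\right) - 380 = \left(3 + \frac{\sqrt{5}}{3 i}\right) - 380 = \left(3 + \sqrt{5} \left(- \frac{i}{3}\right)\right) - 380 = \left(3 - \frac{i \sqrt{5}}{3}\right) - 380 = -377 - \frac{i \sqrt{5}}{3}$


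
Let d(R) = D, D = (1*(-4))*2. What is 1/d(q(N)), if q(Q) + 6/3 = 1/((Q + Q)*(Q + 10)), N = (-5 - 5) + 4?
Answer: -⅛ ≈ -0.12500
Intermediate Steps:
N = -6 (N = -10 + 4 = -6)
q(Q) = -2 + 1/(2*Q*(10 + Q)) (q(Q) = -2 + 1/((Q + Q)*(Q + 10)) = -2 + 1/((2*Q)*(10 + Q)) = -2 + 1/(2*Q*(10 + Q)))
D = -8 (D = -4*2 = -8)
d(R) = -8
1/d(q(N)) = 1/(-8) = -⅛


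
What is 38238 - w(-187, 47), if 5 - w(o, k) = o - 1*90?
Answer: 37956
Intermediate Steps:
w(o, k) = 95 - o (w(o, k) = 5 - (o - 1*90) = 5 - (o - 90) = 5 - (-90 + o) = 5 + (90 - o) = 95 - o)
38238 - w(-187, 47) = 38238 - (95 - 1*(-187)) = 38238 - (95 + 187) = 38238 - 1*282 = 38238 - 282 = 37956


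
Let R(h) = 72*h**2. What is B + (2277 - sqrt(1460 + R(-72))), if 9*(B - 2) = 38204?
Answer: 58715/9 - 2*sqrt(93677) ≈ 5911.8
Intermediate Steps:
B = 38222/9 (B = 2 + (1/9)*38204 = 2 + 38204/9 = 38222/9 ≈ 4246.9)
B + (2277 - sqrt(1460 + R(-72))) = 38222/9 + (2277 - sqrt(1460 + 72*(-72)**2)) = 38222/9 + (2277 - sqrt(1460 + 72*5184)) = 38222/9 + (2277 - sqrt(1460 + 373248)) = 38222/9 + (2277 - sqrt(374708)) = 38222/9 + (2277 - 2*sqrt(93677)) = 58715/9 - 2*sqrt(93677)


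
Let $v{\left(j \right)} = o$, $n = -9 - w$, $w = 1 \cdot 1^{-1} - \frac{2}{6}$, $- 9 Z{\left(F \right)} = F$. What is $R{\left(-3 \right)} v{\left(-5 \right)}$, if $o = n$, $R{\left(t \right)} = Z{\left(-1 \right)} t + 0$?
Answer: $\frac{29}{9} \approx 3.2222$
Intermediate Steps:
$Z{\left(F \right)} = - \frac{F}{9}$
$w = \frac{2}{3}$ ($w = 1 \cdot 1 - \frac{1}{3} = 1 - \frac{1}{3} = \frac{2}{3} \approx 0.66667$)
$R{\left(t \right)} = \frac{t}{9}$ ($R{\left(t \right)} = \left(- \frac{1}{9}\right) \left(-1\right) t + 0 = \frac{t}{9} + 0 = \frac{t}{9}$)
$n = - \frac{29}{3}$ ($n = -9 - \frac{2}{3} = - \frac{29}{3} \approx -9.6667$)
$o = - \frac{29}{3} \approx -9.6667$
$v{\left(j \right)} = - \frac{29}{3}$
$R{\left(-3 \right)} v{\left(-5 \right)} = \frac{1}{9} \left(-3\right) \left(- \frac{29}{3}\right) = \left(- \frac{1}{3}\right) \left(- \frac{29}{3}\right) = \frac{29}{9}$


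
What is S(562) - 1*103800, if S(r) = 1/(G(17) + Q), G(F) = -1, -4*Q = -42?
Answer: -1972198/19 ≈ -1.0380e+5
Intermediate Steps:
Q = 21/2 (Q = -1/4*(-42) = 21/2 ≈ 10.500)
S(r) = 2/19 (S(r) = 1/(-1 + 21/2) = 1/(19/2) = 2/19)
S(562) - 1*103800 = 2/19 - 1*103800 = 2/19 - 103800 = -1972198/19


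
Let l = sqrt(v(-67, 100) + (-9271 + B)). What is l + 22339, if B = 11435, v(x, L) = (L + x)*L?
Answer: 22339 + 2*sqrt(1366) ≈ 22413.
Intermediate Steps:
v(x, L) = L*(L + x)
l = 2*sqrt(1366) (l = sqrt(100*(100 - 67) + (-9271 + 11435)) = sqrt(100*33 + 2164) = sqrt(3300 + 2164) = sqrt(5464) = 2*sqrt(1366) ≈ 73.919)
l + 22339 = 2*sqrt(1366) + 22339 = 22339 + 2*sqrt(1366)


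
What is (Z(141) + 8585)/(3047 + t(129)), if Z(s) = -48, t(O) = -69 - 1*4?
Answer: 8537/2974 ≈ 2.8705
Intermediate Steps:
t(O) = -73 (t(O) = -69 - 4 = -73)
(Z(141) + 8585)/(3047 + t(129)) = (-48 + 8585)/(3047 - 73) = 8537/2974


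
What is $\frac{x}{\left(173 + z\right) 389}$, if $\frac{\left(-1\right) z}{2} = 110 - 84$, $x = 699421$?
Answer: $\frac{699421}{47069} \approx 14.859$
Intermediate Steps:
$z = -52$ ($z = - 2 \left(110 - 84\right) = \left(-2\right) 26 = -52$)
$\frac{x}{\left(173 + z\right) 389} = \frac{699421}{\left(173 - 52\right) 389} = \frac{699421}{121 \cdot 389} = \frac{699421}{47069}$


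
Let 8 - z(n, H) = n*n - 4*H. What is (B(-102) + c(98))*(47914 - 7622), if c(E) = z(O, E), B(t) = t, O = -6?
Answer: 10556504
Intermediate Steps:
z(n, H) = 8 - n² + 4*H (z(n, H) = 8 - (n*n - 4*H) = 8 - (n² - 4*H) = 8 + (-n² + 4*H) = 8 - n² + 4*H)
c(E) = -28 + 4*E (c(E) = 8 - 1*(-6)² + 4*E = 8 - 1*36 + 4*E = 8 - 36 + 4*E = -28 + 4*E)
(B(-102) + c(98))*(47914 - 7622) = (-102 + (-28 + 4*98))*(47914 - 7622) = (-102 + (-28 + 392))*40292 = (-102 + 364)*40292 = 262*40292 = 10556504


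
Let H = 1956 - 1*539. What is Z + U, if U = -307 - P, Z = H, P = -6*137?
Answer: 1932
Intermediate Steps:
P = -822
H = 1417 (H = 1956 - 539 = 1417)
Z = 1417
U = 515 (U = -307 - 1*(-822) = -307 + 822 = 515)
Z + U = 1417 + 515 = 1932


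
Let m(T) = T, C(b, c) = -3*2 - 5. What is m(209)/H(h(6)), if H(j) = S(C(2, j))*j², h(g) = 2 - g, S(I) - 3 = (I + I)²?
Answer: 209/7792 ≈ 0.026822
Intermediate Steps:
C(b, c) = -11 (C(b, c) = -6 - 5 = -11)
S(I) = 3 + 4*I² (S(I) = 3 + (I + I)² = 3 + (2*I)² = 3 + 4*I²)
H(j) = 487*j² (H(j) = (3 + 4*(-11)²)*j² = (3 + 4*121)*j² = (3 + 484)*j² = 487*j²)
m(209)/H(h(6)) = 209/((487*(2 - 1*6)²)) = 209/((487*(2 - 6)²)) = 209/((487*(-4)²)) = 209/((487*16)) = 209/7792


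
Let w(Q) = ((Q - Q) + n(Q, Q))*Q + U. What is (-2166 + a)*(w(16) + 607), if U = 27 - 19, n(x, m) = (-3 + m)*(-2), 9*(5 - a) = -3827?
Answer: -3108778/9 ≈ -3.4542e+5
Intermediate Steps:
a = 3872/9 (a = 5 - ⅑*(-3827) = 5 + 3827/9 = 3872/9 ≈ 430.22)
n(x, m) = 6 - 2*m
U = 8
w(Q) = 8 + Q*(6 - 2*Q) (w(Q) = ((Q - Q) + (6 - 2*Q))*Q + 8 = (0 + (6 - 2*Q))*Q + 8 = (6 - 2*Q)*Q + 8 = Q*(6 - 2*Q) + 8 = 8 + Q*(6 - 2*Q))
(-2166 + a)*(w(16) + 607) = (-2166 + 3872/9)*((8 - 2*16*(-3 + 16)) + 607) = -15622*((8 - 2*16*13) + 607)/9 = -15622*((8 - 416) + 607)/9 = -15622*(-408 + 607)/9 = -15622/9*199 = -3108778/9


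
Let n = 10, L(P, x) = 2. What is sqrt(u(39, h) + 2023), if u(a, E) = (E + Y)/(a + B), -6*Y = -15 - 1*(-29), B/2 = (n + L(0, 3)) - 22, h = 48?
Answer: 2*sqrt(1645134)/57 ≈ 45.004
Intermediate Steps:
B = -20 (B = 2*((10 + 2) - 22) = 2*(12 - 22) = 2*(-10) = -20)
Y = -7/3 (Y = -(-15 - 1*(-29))/6 = -(-15 + 29)/6 = -1/6*14 = -7/3 ≈ -2.3333)
u(a, E) = (-7/3 + E)/(-20 + a) (u(a, E) = (E - 7/3)/(a - 20) = (-7/3 + E)/(-20 + a))
sqrt(u(39, h) + 2023) = sqrt((-7/3 + 48)/(-20 + 39) + 2023) = sqrt((137/3)/19 + 2023) = sqrt((1/19)*(137/3) + 2023) = sqrt(137/57 + 2023) = sqrt(115448/57) = 2*sqrt(1645134)/57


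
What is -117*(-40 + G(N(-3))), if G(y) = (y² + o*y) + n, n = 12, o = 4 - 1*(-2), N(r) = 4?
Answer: -1404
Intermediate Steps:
o = 6 (o = 4 + 2 = 6)
G(y) = 12 + y² + 6*y (G(y) = (y² + 6*y) + 12 = 12 + y² + 6*y)
-117*(-40 + G(N(-3))) = -117*(-40 + (12 + 4² + 6*4)) = -117*(-40 + (12 + 16 + 24)) = -117*(-40 + 52) = -117*12 = -1404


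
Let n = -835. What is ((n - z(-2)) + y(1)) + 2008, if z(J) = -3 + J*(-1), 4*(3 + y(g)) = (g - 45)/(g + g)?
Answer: 2331/2 ≈ 1165.5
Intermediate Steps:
y(g) = -3 + (-45 + g)/(8*g) (y(g) = -3 + ((g - 45)/(g + g))/4 = -3 + ((-45 + g)/((2*g)))/4 = -3 + ((-45 + g)*(1/(2*g)))/4 = -3 + ((-45 + g)/(2*g))/4 = -3 + (-45 + g)/(8*g))
z(J) = -3 - J
((n - z(-2)) + y(1)) + 2008 = ((-835 - (-3 - 1*(-2))) + (⅛)*(-45 - 23*1)/1) + 2008 = ((-835 - (-3 + 2)) + (⅛)*1*(-45 - 23)) + 2008 = ((-835 - 1*(-1)) + (⅛)*1*(-68)) + 2008 = ((-835 + 1) - 17/2) + 2008 = (-834 - 17/2) + 2008 = -1685/2 + 2008 = 2331/2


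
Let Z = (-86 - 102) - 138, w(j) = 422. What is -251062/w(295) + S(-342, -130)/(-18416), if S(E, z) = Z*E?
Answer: -583825927/971444 ≈ -600.99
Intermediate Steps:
Z = -326 (Z = -188 - 138 = -326)
S(E, z) = -326*E
-251062/w(295) + S(-342, -130)/(-18416) = -251062/422 - 326*(-342)/(-18416) = -251062*1/422 + 111492*(-1/18416) = -125531/211 - 27873/4604 = -583825927/971444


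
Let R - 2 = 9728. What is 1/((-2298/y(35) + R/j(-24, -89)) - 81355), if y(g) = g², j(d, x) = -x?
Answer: -109025/8858014147 ≈ -1.2308e-5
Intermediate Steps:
R = 9730 (R = 2 + 9728 = 9730)
1/((-2298/y(35) + R/j(-24, -89)) - 81355) = 1/((-2298/(35²) + 9730/((-1*(-89)))) - 81355) = 1/((-2298/1225 + 9730/89) - 81355) = 1/(11714728/109025 - 81355) = 1/(-8858014147/109025) = -109025/8858014147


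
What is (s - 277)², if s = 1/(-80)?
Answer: 491109921/6400 ≈ 76736.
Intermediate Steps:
s = -1/80 ≈ -0.012500
(s - 277)² = (-1/80 - 277)² = (-22161/80)² = 491109921/6400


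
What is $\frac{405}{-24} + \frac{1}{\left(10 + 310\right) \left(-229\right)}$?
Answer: $- \frac{1236601}{73280} \approx -16.875$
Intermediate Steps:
$\frac{405}{-24} + \frac{1}{\left(10 + 310\right) \left(-229\right)} = 405 \left(- \frac{1}{24}\right) + \frac{1}{320} \left(- \frac{1}{229}\right) = - \frac{135}{8} + \frac{1}{320} \left(- \frac{1}{229}\right) = - \frac{135}{8} - \frac{1}{73280} = - \frac{1236601}{73280}$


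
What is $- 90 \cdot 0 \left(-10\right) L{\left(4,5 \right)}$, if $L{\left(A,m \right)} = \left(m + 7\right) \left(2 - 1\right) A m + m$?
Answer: $0$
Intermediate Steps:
$L{\left(A,m \right)} = m + A m \left(7 + m\right)$ ($L{\left(A,m \right)} = \left(7 + m\right) 1 A m + m = \left(7 + m\right) A m + m = A \left(7 + m\right) m + m = A m \left(7 + m\right) + m = m + A m \left(7 + m\right)$)
$- 90 \cdot 0 \left(-10\right) L{\left(4,5 \right)} = - 90 \cdot 0 \left(-10\right) 5 \left(1 + 7 \cdot 4 + 4 \cdot 5\right) = \left(-90\right) 0 \cdot 5 \left(1 + 28 + 20\right) = 0 \cdot 5 \cdot 49 = 0 \cdot 245 = 0$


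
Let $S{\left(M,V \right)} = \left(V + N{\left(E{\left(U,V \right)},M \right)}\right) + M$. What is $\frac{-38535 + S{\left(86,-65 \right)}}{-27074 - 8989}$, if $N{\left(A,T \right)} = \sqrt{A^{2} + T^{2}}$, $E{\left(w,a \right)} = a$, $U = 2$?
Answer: $\frac{12838}{12021} - \frac{\sqrt{11621}}{36063} \approx 1.065$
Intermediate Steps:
$S{\left(M,V \right)} = M + V + \sqrt{M^{2} + V^{2}}$ ($S{\left(M,V \right)} = \left(V + \sqrt{V^{2} + M^{2}}\right) + M = \left(V + \sqrt{M^{2} + V^{2}}\right) + M = M + V + \sqrt{M^{2} + V^{2}}$)
$\frac{-38535 + S{\left(86,-65 \right)}}{-27074 - 8989} = \frac{-38535 + \left(86 - 65 + \sqrt{86^{2} + \left(-65\right)^{2}}\right)}{-27074 - 8989} = \frac{-38535 + \left(86 - 65 + \sqrt{7396 + 4225}\right)}{-36063} = \left(-38535 + \left(86 - 65 + \sqrt{11621}\right)\right) \left(- \frac{1}{36063}\right) = \left(-38535 + \left(21 + \sqrt{11621}\right)\right) \left(- \frac{1}{36063}\right) = \left(-38514 + \sqrt{11621}\right) \left(- \frac{1}{36063}\right) = \frac{12838}{12021} - \frac{\sqrt{11621}}{36063}$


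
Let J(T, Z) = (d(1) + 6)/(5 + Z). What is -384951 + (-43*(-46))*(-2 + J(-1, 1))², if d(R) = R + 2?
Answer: -768913/2 ≈ -3.8446e+5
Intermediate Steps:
d(R) = 2 + R
J(T, Z) = 9/(5 + Z) (J(T, Z) = ((2 + 1) + 6)/(5 + Z) = (3 + 6)/(5 + Z) = 9/(5 + Z))
-384951 + (-43*(-46))*(-2 + J(-1, 1))² = -384951 + (-43*(-46))*(-2 + 9/(5 + 1))² = -384951 + 1978*(-2 + 9/6)² = -384951 + 1978*(-2 + 9*(⅙))² = -384951 + 1978*(-2 + 3/2)² = -384951 + 1978*(-½)² = -384951 + 1978*(¼) = -384951 + 989/2 = -768913/2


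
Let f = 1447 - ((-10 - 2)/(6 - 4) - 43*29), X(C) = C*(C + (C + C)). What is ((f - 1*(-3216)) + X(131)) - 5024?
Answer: 52375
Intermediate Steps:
X(C) = 3*C² (X(C) = C*(C + 2*C) = C*(3*C) = 3*C²)
f = 2700 (f = 1447 - (-12/2 - 1247) = 1447 - (-12*½ - 1247) = 1447 - (-6 - 1247) = 1447 - 1*(-1253) = 1447 + 1253 = 2700)
((f - 1*(-3216)) + X(131)) - 5024 = ((2700 - 1*(-3216)) + 3*131²) - 5024 = ((2700 + 3216) + 3*17161) - 5024 = (5916 + 51483) - 5024 = 57399 - 5024 = 52375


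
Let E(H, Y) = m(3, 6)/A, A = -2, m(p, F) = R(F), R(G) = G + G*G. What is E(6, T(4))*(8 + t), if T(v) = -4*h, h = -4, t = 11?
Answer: -399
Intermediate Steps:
T(v) = 16 (T(v) = -4*(-4) = 16)
R(G) = G + G²
m(p, F) = F*(1 + F)
E(H, Y) = -21 (E(H, Y) = (6*(1 + 6))/(-2) = (6*7)*(-½) = 42*(-½) = -21)
E(6, T(4))*(8 + t) = -21*(8 + 11) = -21*19 = -399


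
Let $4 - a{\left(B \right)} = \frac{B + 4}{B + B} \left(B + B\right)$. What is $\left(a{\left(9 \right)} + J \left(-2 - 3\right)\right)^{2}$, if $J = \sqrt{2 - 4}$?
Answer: $31 + 90 i \sqrt{2} \approx 31.0 + 127.28 i$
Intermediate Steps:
$J = i \sqrt{2}$ ($J = \sqrt{-2} = i \sqrt{2} \approx 1.4142 i$)
$a{\left(B \right)} = - B$ ($a{\left(B \right)} = 4 - \frac{B + 4}{B + B} \left(B + B\right) = 4 - \frac{4 + B}{2 B} 2 B = 4 - \left(4 + B\right) = - B$)
$\left(a{\left(9 \right)} + J \left(-2 - 3\right)\right)^{2} = \left(\left(-1\right) 9 + i \sqrt{2} \left(-2 - 3\right)\right)^{2} = \left(-9 + i \sqrt{2} \left(-5\right)\right)^{2} = \left(-9 - 5 i \sqrt{2}\right)^{2}$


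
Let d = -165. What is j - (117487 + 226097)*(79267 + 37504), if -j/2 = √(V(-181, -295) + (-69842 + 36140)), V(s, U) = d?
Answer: -40120647264 - 6*I*√3763 ≈ -4.0121e+10 - 368.06*I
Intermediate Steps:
V(s, U) = -165
j = -6*I*√3763 (j = -2*√(-165 + (-69842 + 36140)) = -2*√(-165 - 33702) = -6*I*√3763 ≈ -368.06*I)
j - (117487 + 226097)*(79267 + 37504) = -6*I*√3763 - (117487 + 226097)*(79267 + 37504) = -6*I*√3763 - 343584*116771 = -6*I*√3763 - 1*40120647264 = -6*I*√3763 - 40120647264 = -40120647264 - 6*I*√3763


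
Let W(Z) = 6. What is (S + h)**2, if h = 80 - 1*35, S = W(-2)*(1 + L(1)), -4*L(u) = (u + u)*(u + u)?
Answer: 2025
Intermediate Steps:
L(u) = -u**2 (L(u) = -(u + u)*(u + u)/4 = -2*u*2*u/4 = -u**2)
S = 0 (S = 6*(1 - 1*1**2) = 6*(1 - 1*1) = 6*(1 - 1) = 6*0 = 0)
h = 45 (h = 80 - 35 = 45)
(S + h)**2 = (0 + 45)**2 = 45**2 = 2025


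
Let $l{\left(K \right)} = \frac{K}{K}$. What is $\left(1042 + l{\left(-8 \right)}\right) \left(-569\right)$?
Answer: $-593467$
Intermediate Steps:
$l{\left(K \right)} = 1$
$\left(1042 + l{\left(-8 \right)}\right) \left(-569\right) = \left(1042 + 1\right) \left(-569\right) = 1043 \left(-569\right) = -593467$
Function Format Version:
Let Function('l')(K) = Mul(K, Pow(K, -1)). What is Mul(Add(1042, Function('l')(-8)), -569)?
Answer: -593467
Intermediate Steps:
Function('l')(K) = 1
Mul(Add(1042, Function('l')(-8)), -569) = Mul(Add(1042, 1), -569) = Mul(1043, -569) = -593467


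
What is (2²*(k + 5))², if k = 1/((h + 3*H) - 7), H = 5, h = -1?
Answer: 20736/49 ≈ 423.18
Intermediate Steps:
k = ⅐ (k = 1/((-1 + 3*5) - 7) = 1/((-1 + 15) - 7) = 1/(14 - 7) = 1/7 = ⅐ ≈ 0.14286)
(2²*(k + 5))² = (2²*(⅐ + 5))² = (4*(36/7))² = (144/7)² = 20736/49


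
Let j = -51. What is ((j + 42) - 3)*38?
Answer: -456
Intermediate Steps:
((j + 42) - 3)*38 = ((-51 + 42) - 3)*38 = (-9 - 3)*38 = -12*38 = -456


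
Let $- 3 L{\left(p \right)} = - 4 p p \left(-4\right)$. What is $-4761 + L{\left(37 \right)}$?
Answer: $- \frac{36187}{3} \approx -12062.0$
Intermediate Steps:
$L{\left(p \right)} = - \frac{16 p^{2}}{3}$ ($L{\left(p \right)} = - \frac{- 4 p p \left(-4\right)}{3} = - \frac{- 4 p^{2} \left(-4\right)}{3} = - \frac{16 p^{2}}{3}$)
$-4761 + L{\left(37 \right)} = -4761 - \frac{16 \cdot 37^{2}}{3} = -4761 - \frac{21904}{3} = - \frac{36187}{3}$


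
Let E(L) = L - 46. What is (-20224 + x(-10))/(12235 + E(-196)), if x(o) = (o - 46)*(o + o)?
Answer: -19104/11993 ≈ -1.5929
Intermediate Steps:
E(L) = -46 + L
x(o) = 2*o*(-46 + o) (x(o) = (-46 + o)*(2*o) = 2*o*(-46 + o))
(-20224 + x(-10))/(12235 + E(-196)) = (-20224 + 2*(-10)*(-46 - 10))/(12235 + (-46 - 196)) = (-20224 + 2*(-10)*(-56))/(12235 - 242) = (-20224 + 1120)/11993 = -19104*1/11993 = -19104/11993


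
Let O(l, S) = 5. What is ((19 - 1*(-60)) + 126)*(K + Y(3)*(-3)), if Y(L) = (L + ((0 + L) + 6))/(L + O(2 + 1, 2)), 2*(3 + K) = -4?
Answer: -3895/2 ≈ -1947.5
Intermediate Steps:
K = -5 (K = -3 + (1/2)*(-4) = -3 - 2 = -5)
Y(L) = (6 + 2*L)/(5 + L) (Y(L) = (L + ((0 + L) + 6))/(L + 5) = (L + (L + 6))/(5 + L) = (L + (6 + L))/(5 + L) = (6 + 2*L)/(5 + L))
((19 - 1*(-60)) + 126)*(K + Y(3)*(-3)) = ((19 - 1*(-60)) + 126)*(-5 + (2*(3 + 3)/(5 + 3))*(-3)) = ((19 + 60) + 126)*(-5 + (2*6/8)*(-3)) = (79 + 126)*(-5 + (2*(1/8)*6)*(-3)) = 205*(-5 + (3/2)*(-3)) = 205*(-5 - 9/2) = 205*(-19/2) = -3895/2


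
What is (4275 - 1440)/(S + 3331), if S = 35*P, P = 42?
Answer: 2835/4801 ≈ 0.59050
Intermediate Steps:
S = 1470 (S = 35*42 = 1470)
(4275 - 1440)/(S + 3331) = (4275 - 1440)/(1470 + 3331) = 2835/4801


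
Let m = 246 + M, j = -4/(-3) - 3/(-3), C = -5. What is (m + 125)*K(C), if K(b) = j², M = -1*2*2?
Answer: 17983/9 ≈ 1998.1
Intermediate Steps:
M = -4 (M = -2*2 = -4)
j = 7/3 (j = -4*(-⅓) - 3*(-⅓) = 4/3 + 1 = 7/3 ≈ 2.3333)
K(b) = 49/9 (K(b) = (7/3)² = 49/9)
m = 242 (m = 246 - 4 = 242)
(m + 125)*K(C) = (242 + 125)*(49/9) = 367*(49/9) = 17983/9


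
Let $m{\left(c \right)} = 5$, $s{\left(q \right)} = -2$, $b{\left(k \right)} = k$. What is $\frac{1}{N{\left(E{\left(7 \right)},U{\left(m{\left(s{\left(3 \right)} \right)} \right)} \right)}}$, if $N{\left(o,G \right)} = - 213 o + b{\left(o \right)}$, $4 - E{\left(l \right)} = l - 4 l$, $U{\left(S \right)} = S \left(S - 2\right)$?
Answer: $- \frac{1}{5300} \approx -0.00018868$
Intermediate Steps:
$U{\left(S \right)} = S \left(-2 + S\right)$
$E{\left(l \right)} = 4 + 3 l$ ($E{\left(l \right)} = 4 - \left(l - 4 l\right) = 4 - - 3 l = 4 + 3 l$)
$N{\left(o,G \right)} = - 212 o$ ($N{\left(o,G \right)} = - 213 o + o = - 212 o$)
$\frac{1}{N{\left(E{\left(7 \right)},U{\left(m{\left(s{\left(3 \right)} \right)} \right)} \right)}} = \frac{1}{\left(-212\right) \left(4 + 3 \cdot 7\right)} = \frac{1}{\left(-212\right) \left(4 + 21\right)} = \frac{1}{\left(-212\right) 25} = \frac{1}{-5300} = - \frac{1}{5300}$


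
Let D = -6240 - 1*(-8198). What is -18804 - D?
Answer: -20762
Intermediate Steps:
D = 1958 (D = -6240 + 8198 = 1958)
-18804 - D = -18804 - 1*1958 = -18804 - 1958 = -20762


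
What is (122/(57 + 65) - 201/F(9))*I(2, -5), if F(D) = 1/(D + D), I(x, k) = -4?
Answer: 14468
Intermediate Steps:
F(D) = 1/(2*D)
(122/(57 + 65) - 201/F(9))*I(2, -5) = (122/(57 + 65) - 201/((½)/9))*(-4) = (122/122 - 201/((½)*(⅑)))*(-4) = (122*(1/122) - 201/1/18)*(-4) = (1 - 201*18)*(-4) = (1 - 3618)*(-4) = -3617*(-4) = 14468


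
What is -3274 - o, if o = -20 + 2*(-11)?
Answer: -3232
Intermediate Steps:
o = -42 (o = -20 - 22 = -42)
-3274 - o = -3274 - 1*(-42) = -3274 + 42 = -3232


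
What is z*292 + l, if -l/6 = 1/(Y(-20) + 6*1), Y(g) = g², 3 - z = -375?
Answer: 22406325/203 ≈ 1.1038e+5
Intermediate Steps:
z = 378 (z = 3 - 1*(-375) = 3 + 375 = 378)
l = -3/203 (l = -6/((-20)² + 6*1) = -6/(400 + 6) = -6/406 = -6*1/406 = -3/203 ≈ -0.014778)
z*292 + l = 378*292 - 3/203 = 110376 - 3/203 = 22406325/203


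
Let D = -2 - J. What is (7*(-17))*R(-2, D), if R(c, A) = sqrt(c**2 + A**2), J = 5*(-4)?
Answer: -238*sqrt(82) ≈ -2155.2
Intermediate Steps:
J = -20
D = 18 (D = -2 - 1*(-20) = -2 + 20 = 18)
R(c, A) = sqrt(A**2 + c**2)
(7*(-17))*R(-2, D) = (7*(-17))*sqrt(18**2 + (-2)**2) = -119*sqrt(324 + 4) = -238*sqrt(82)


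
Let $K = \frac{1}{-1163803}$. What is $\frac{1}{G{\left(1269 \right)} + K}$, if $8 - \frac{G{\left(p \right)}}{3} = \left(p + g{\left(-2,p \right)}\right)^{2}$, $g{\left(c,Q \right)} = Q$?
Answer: $- \frac{1163803}{22489687623325} \approx -5.1748 \cdot 10^{-8}$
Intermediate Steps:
$K = - \frac{1}{1163803} \approx -8.5925 \cdot 10^{-7}$
$G{\left(p \right)} = 24 - 12 p^{2}$ ($G{\left(p \right)} = 24 - 3 \left(p + p\right)^{2} = 24 - 3 \left(2 p\right)^{2} = 24 - 3 \cdot 4 p^{2} = 24 - 12 p^{2}$)
$\frac{1}{G{\left(1269 \right)} + K} = \frac{1}{\left(24 - 12 \cdot 1269^{2}\right) - \frac{1}{1163803}} = \frac{1}{\left(24 - 19324332\right) - \frac{1}{1163803}} = \frac{1}{-19324308 - \frac{1}{1163803}} = \frac{1}{- \frac{22489687623325}{1163803}} = - \frac{1163803}{22489687623325}$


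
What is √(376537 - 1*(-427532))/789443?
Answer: 3*√89341/789443 ≈ 0.0011359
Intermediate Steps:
√(376537 - 1*(-427532))/789443 = √(376537 + 427532)*(1/789443) = √804069*(1/789443) = (3*√89341)*(1/789443) = 3*√89341/789443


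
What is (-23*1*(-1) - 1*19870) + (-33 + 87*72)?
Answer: -13616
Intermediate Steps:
(-23*1*(-1) - 1*19870) + (-33 + 87*72) = (-23*(-1) - 19870) + (-33 + 6264) = (23 - 19870) + 6231 = -19847 + 6231 = -13616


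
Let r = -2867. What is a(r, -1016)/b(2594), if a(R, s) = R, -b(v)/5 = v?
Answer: 2867/12970 ≈ 0.22105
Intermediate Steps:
b(v) = -5*v
a(r, -1016)/b(2594) = -2867/((-5*2594)) = -2867/(-12970) = -2867*(-1/12970) = 2867/12970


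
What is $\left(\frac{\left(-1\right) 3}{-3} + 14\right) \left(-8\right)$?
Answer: $-120$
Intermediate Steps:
$\left(\frac{\left(-1\right) 3}{-3} + 14\right) \left(-8\right) = \left(\left(-3\right) \left(- \frac{1}{3}\right) + 14\right) \left(-8\right) = \left(1 + 14\right) \left(-8\right) = 15 \left(-8\right) = -120$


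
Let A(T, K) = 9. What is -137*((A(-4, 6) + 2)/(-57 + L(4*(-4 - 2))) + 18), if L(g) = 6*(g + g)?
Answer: -849263/345 ≈ -2461.6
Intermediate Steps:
L(g) = 12*g (L(g) = 6*(2*g) = 12*g)
-137*((A(-4, 6) + 2)/(-57 + L(4*(-4 - 2))) + 18) = -137*((9 + 2)/(-57 + 12*(4*(-4 - 2))) + 18) = -137*(11/(-57 + 12*(4*(-6))) + 18) = -137*(11/(-57 + 12*(-24)) + 18) = -137*(11/(-57 - 288) + 18) = -137*(11/(-345) + 18) = -137*(11*(-1/345) + 18) = -137*(-11/345 + 18) = -137*6199/345 = -849263/345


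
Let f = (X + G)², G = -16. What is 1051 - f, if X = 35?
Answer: 690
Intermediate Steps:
f = 361 (f = (35 - 16)² = 19² = 361)
1051 - f = 1051 - 1*361 = 1051 - 361 = 690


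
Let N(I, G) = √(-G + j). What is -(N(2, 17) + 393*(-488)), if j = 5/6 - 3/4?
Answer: 191784 - I*√609/6 ≈ 1.9178e+5 - 4.113*I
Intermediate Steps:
j = 1/12 (j = 5*(⅙) - 3*¼ = ⅚ - ¾ = 1/12 ≈ 0.083333)
N(I, G) = √(1/12 - G) (N(I, G) = √(-G + 1/12) = √(1/12 - G))
-(N(2, 17) + 393*(-488)) = -(√(3 - 36*17)/6 + 393*(-488)) = -(√(3 - 612)/6 - 191784) = -(√(-609)/6 - 191784) = -((I*√609)/6 - 191784) = -(I*√609/6 - 191784) = -(-191784 + I*√609/6) = 191784 - I*√609/6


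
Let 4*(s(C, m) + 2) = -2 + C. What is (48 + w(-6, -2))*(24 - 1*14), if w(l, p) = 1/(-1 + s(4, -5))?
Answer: 476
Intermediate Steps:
s(C, m) = -5/2 + C/4 (s(C, m) = -2 + (-2 + C)/4 = -2 + (-½ + C/4) = -5/2 + C/4)
w(l, p) = -⅖ (w(l, p) = 1/(-1 + (-5/2 + (¼)*4)) = 1/(-1 + (-5/2 + 1)) = 1/(-1 - 3/2) = 1/(-5/2) = -⅖)
(48 + w(-6, -2))*(24 - 1*14) = (48 - ⅖)*(24 - 1*14) = 238*(24 - 14)/5 = (238/5)*10 = 476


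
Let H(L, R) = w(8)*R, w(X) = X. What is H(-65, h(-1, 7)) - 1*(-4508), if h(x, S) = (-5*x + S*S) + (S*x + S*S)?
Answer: 5276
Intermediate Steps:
h(x, S) = -5*x + 2*S² + S*x (h(x, S) = (-5*x + S²) + (S*x + S²) = (S² - 5*x) + (S² + S*x) = -5*x + 2*S² + S*x)
H(L, R) = 8*R
H(-65, h(-1, 7)) - 1*(-4508) = 8*(-5*(-1) + 2*7² + 7*(-1)) - 1*(-4508) = 8*(5 + 2*49 - 7) + 4508 = 8*(5 + 98 - 7) + 4508 = 8*96 + 4508 = 768 + 4508 = 5276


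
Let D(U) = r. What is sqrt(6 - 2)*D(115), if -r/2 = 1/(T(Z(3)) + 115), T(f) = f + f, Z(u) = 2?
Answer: -4/119 ≈ -0.033613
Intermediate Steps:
T(f) = 2*f
r = -2/119 (r = -2/(2*2 + 115) = -2/(4 + 115) = -2/119 ≈ -0.016807)
D(U) = -2/119
sqrt(6 - 2)*D(115) = sqrt(6 - 2)*(-2/119) = sqrt(4)*(-2/119) = 2*(-2/119) = -4/119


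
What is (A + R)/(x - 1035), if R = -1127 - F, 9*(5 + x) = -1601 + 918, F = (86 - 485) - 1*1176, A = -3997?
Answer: 31941/10043 ≈ 3.1804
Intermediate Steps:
F = -1575 (F = -399 - 1176 = -1575)
x = -728/9 (x = -5 + (-1601 + 918)/9 = -5 + (⅑)*(-683) = -5 - 683/9 = -728/9 ≈ -80.889)
R = 448 (R = -1127 - 1*(-1575) = -1127 + 1575 = 448)
(A + R)/(x - 1035) = (-3997 + 448)/(-728/9 - 1035) = -3549/(-10043/9) = -3549*(-9/10043) = 31941/10043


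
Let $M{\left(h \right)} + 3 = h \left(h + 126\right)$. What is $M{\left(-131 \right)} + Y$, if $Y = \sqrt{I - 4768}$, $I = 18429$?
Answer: $652 + \sqrt{13661} \approx 768.88$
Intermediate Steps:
$M{\left(h \right)} = -3 + h \left(126 + h\right)$ ($M{\left(h \right)} = -3 + h \left(h + 126\right) = -3 + h \left(126 + h\right)$)
$Y = \sqrt{13661}$ ($Y = \sqrt{18429 - 4768} = \sqrt{13661} \approx 116.88$)
$M{\left(-131 \right)} + Y = \left(-3 + \left(-131\right)^{2} + 126 \left(-131\right)\right) + \sqrt{13661} = \left(-3 + 17161 - 16506\right) + \sqrt{13661} = 652 + \sqrt{13661}$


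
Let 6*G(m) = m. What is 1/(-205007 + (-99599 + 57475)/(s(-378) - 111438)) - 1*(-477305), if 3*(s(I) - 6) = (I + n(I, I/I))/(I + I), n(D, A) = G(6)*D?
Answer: 32710994976278070/68532688693 ≈ 4.7731e+5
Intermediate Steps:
G(m) = m/6
n(D, A) = D (n(D, A) = ((1/6)*6)*D = 1*D = D)
s(I) = 19/3 (s(I) = 6 + ((I + I)/(I + I))/3 = 6 + ((2*I)/((2*I)))/3 = 6 + ((2*I)*(1/(2*I)))/3 = 6 + (1/3)*1 = 6 + 1/3 = 19/3)
1/(-205007 + (-99599 + 57475)/(s(-378) - 111438)) - 1*(-477305) = 1/(-205007 + (-99599 + 57475)/(19/3 - 111438)) - 1*(-477305) = 1/(-205007 - 42124/(-334295/3)) + 477305 = 1/(-205007 - 42124*(-3/334295)) + 477305 = 1/(-205007 + 126372/334295) + 477305 = 1/(-68532688693/334295) + 477305 = -334295/68532688693 + 477305 = 32710994976278070/68532688693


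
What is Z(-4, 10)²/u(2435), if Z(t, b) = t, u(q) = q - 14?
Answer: 16/2421 ≈ 0.0066088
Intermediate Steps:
u(q) = -14 + q
Z(-4, 10)²/u(2435) = (-4)²/(-14 + 2435) = 16/2421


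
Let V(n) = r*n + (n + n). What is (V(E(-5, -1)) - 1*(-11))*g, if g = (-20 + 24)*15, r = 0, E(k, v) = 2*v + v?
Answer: 300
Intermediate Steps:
E(k, v) = 3*v
g = 60 (g = 4*15 = 60)
V(n) = 2*n (V(n) = 0*n + (n + n) = 0 + 2*n = 2*n)
(V(E(-5, -1)) - 1*(-11))*g = (2*(3*(-1)) - 1*(-11))*60 = (2*(-3) + 11)*60 = (-6 + 11)*60 = 5*60 = 300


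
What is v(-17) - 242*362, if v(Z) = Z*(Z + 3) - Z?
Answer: -87349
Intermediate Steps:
v(Z) = -Z + Z*(3 + Z) (v(Z) = Z*(3 + Z) - Z = -Z + Z*(3 + Z))
v(-17) - 242*362 = -17*(2 - 17) - 242*362 = -17*(-15) - 87604 = 255 - 87604 = -87349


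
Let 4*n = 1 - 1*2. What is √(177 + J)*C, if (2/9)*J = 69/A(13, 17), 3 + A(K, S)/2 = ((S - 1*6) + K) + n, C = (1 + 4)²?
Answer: 100*√79431/83 ≈ 339.56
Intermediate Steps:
n = -¼ (n = (1 - 1*2)/4 = (1 - 2)/4 = (¼)*(-1) = -¼ ≈ -0.25000)
C = 25 (C = 5² = 25)
A(K, S) = -37/2 + 2*K + 2*S (A(K, S) = -6 + 2*(((S - 1*6) + K) - ¼) = -6 + 2*(((S - 6) + K) - ¼) = -6 + 2*(((-6 + S) + K) - ¼) = -6 + 2*((-6 + K + S) - ¼) = -6 + 2*(-25/4 + K + S) = -6 + (-25/2 + 2*K + 2*S) = -37/2 + 2*K + 2*S)
J = 621/83 (J = 9*(69/(-37/2 + 2*13 + 2*17))/2 = 9*(69/(-37/2 + 26 + 34))/2 = 9*(69/(83/2))/2 = 9*(69*(2/83))/2 = (9/2)*(138/83) = 621/83 ≈ 7.4819)
√(177 + J)*C = √(177 + 621/83)*25 = √(15312/83)*25 = (4*√79431/83)*25 = 100*√79431/83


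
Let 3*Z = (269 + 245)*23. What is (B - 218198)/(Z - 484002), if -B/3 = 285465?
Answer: 3223779/1440184 ≈ 2.2384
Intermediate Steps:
B = -856395 (B = -3*285465 = -856395)
Z = 11822/3 (Z = ((269 + 245)*23)/3 = (514*23)/3 = (⅓)*11822 = 11822/3 ≈ 3940.7)
(B - 218198)/(Z - 484002) = (-856395 - 218198)/(11822/3 - 484002) = -1074593/(-1440184/3) = -1074593*(-3/1440184) = 3223779/1440184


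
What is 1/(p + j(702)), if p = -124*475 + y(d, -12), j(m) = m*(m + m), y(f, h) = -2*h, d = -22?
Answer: 1/926732 ≈ 1.0791e-6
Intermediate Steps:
j(m) = 2*m² (j(m) = m*(2*m) = 2*m²)
p = -58876 (p = -124*475 - 2*(-12) = -58900 + 24 = -58876)
1/(p + j(702)) = 1/(-58876 + 2*702²) = 1/(-58876 + 2*492804) = 1/(-58876 + 985608) = 1/926732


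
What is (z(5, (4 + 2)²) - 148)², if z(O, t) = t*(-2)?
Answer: 48400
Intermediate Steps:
z(O, t) = -2*t
(z(5, (4 + 2)²) - 148)² = (-2*(4 + 2)² - 148)² = (-2*6² - 148)² = (-2*36 - 148)² = (-72 - 148)² = (-220)² = 48400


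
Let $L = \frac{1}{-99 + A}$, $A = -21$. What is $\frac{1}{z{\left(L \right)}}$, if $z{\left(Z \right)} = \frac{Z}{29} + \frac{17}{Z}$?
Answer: $- \frac{3480}{7099201} \approx -0.0004902$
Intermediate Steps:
$L = - \frac{1}{120}$ ($L = \frac{1}{-99 - 21} = \frac{1}{-120} = - \frac{1}{120} \approx -0.0083333$)
$z{\left(Z \right)} = \frac{17}{Z} + \frac{Z}{29}$ ($z{\left(Z \right)} = Z \frac{1}{29} + \frac{17}{Z} = \frac{Z}{29} + \frac{17}{Z} = \frac{17}{Z} + \frac{Z}{29}$)
$\frac{1}{z{\left(L \right)}} = \frac{1}{\frac{17}{- \frac{1}{120}} + \frac{1}{29} \left(- \frac{1}{120}\right)} = \frac{1}{17 \left(-120\right) - \frac{1}{3480}} = \frac{1}{-2040 - \frac{1}{3480}} = \frac{1}{- \frac{7099201}{3480}} = - \frac{3480}{7099201}$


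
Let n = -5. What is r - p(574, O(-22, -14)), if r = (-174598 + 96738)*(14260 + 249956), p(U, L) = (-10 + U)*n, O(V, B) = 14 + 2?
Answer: -20571854940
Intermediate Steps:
O(V, B) = 16
p(U, L) = 50 - 5*U (p(U, L) = (-10 + U)*(-5) = 50 - 5*U)
r = -20571857760 (r = -77860*264216 = -20571857760)
r - p(574, O(-22, -14)) = -20571857760 - (50 - 5*574) = -20571857760 - (50 - 2870) = -20571857760 - 1*(-2820) = -20571857760 + 2820 = -20571854940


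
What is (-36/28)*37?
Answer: -333/7 ≈ -47.571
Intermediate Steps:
(-36/28)*37 = ((1/28)*(-36))*37 = -9/7*37 = -333/7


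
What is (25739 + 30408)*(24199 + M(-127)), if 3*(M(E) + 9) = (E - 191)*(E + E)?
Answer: 2869897758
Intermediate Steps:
M(E) = -9 + 2*E*(-191 + E)/3 (M(E) = -9 + ((E - 191)*(E + E))/3 = -9 + ((-191 + E)*(2*E))/3 = -9 + (2*E*(-191 + E))/3 = -9 + 2*E*(-191 + E)/3)
(25739 + 30408)*(24199 + M(-127)) = (25739 + 30408)*(24199 + (-9 - 382/3*(-127) + (⅔)*(-127)²)) = 56147*(24199 + (-9 + 48514/3 + (⅔)*16129)) = 56147*(24199 + (-9 + 48514/3 + 32258/3)) = 56147*(24199 + 26915) = 56147*51114 = 2869897758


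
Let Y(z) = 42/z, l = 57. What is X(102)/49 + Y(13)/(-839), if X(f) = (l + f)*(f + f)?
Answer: 353777394/534443 ≈ 661.96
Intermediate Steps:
X(f) = 2*f*(57 + f) (X(f) = (57 + f)*(f + f) = (57 + f)*(2*f) = 2*f*(57 + f))
X(102)/49 + Y(13)/(-839) = (2*102*(57 + 102))/49 + (42/13)/(-839) = (2*102*159)*(1/49) + (42*(1/13))*(-1/839) = 32436*(1/49) + (42/13)*(-1/839) = 32436/49 - 42/10907 = 353777394/534443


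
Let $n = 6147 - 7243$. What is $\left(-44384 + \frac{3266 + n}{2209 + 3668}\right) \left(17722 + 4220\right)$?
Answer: $- \frac{635934253924}{653} \approx -9.7387 \cdot 10^{8}$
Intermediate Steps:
$n = -1096$
$\left(-44384 + \frac{3266 + n}{2209 + 3668}\right) \left(17722 + 4220\right) = \left(-44384 + \frac{3266 - 1096}{2209 + 3668}\right) \left(17722 + 4220\right) = \left(-44384 + \frac{2170}{5877}\right) 21942 = \left(- \frac{260842598}{5877}\right) 21942 = - \frac{635934253924}{653}$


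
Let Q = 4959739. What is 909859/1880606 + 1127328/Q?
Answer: 6632722967569/9327314921834 ≈ 0.71111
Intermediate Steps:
909859/1880606 + 1127328/Q = 909859/1880606 + 1127328/4959739 = 6632722967569/9327314921834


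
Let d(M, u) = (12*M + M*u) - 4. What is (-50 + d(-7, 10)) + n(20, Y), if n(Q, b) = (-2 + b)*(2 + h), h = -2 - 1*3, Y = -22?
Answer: -136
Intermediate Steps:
h = -5 (h = -2 - 3 = -5)
n(Q, b) = 6 - 3*b (n(Q, b) = (-2 + b)*(2 - 5) = (-2 + b)*(-3) = 6 - 3*b)
d(M, u) = -4 + 12*M + M*u
(-50 + d(-7, 10)) + n(20, Y) = (-50 + (-4 + 12*(-7) - 7*10)) + (6 - 3*(-22)) = (-50 + (-4 - 84 - 70)) + (6 + 66) = (-50 - 158) + 72 = -208 + 72 = -136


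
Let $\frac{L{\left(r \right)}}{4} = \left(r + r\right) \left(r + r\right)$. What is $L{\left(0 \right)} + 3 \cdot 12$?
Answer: $36$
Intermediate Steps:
$L{\left(r \right)} = 16 r^{2}$ ($L{\left(r \right)} = 4 \left(r + r\right) \left(r + r\right) = 4 \cdot 2 r 2 r = 4 \cdot 4 r^{2} = 16 r^{2}$)
$L{\left(0 \right)} + 3 \cdot 12 = 16 \cdot 0^{2} + 3 \cdot 12 = 16 \cdot 0 + 36 = 0 + 36 = 36$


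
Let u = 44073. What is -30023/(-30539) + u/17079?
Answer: 619569388/173858527 ≈ 3.5636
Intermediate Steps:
-30023/(-30539) + u/17079 = -30023/(-30539) + 44073/17079 = -30023*(-1/30539) + 44073*(1/17079) = 30023/30539 + 14691/5693 = 619569388/173858527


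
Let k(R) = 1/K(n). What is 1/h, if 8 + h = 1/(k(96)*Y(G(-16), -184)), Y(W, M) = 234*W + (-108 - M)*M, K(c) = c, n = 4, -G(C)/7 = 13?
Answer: -17639/141114 ≈ -0.12500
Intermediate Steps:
G(C) = -91 (G(C) = -7*13 = -91)
Y(W, M) = 234*W + M*(-108 - M)
k(R) = 1/4
h = -141114/17639 (h = -8 + 1/((1/4)*(-1*(-184)**2 - 108*(-184) + 234*(-91))) = -8 + 4/(-1*33856 + 19872 - 21294) = -8 + 4/(-33856 + 19872 - 21294) = -8 + 4/(-35278) = -8 + 4*(-1/35278) = -8 - 2/17639 = -141114/17639 ≈ -8.0001)
1/h = 1/(-141114/17639) = -17639/141114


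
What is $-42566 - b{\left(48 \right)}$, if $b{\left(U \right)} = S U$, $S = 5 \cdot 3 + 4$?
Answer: $-43478$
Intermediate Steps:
$S = 19$ ($S = 15 + 4 = 19$)
$b{\left(U \right)} = 19 U$
$-42566 - b{\left(48 \right)} = -42566 - 19 \cdot 48 = -42566 - 912 = -43478$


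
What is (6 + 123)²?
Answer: 16641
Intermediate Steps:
(6 + 123)² = 129² = 16641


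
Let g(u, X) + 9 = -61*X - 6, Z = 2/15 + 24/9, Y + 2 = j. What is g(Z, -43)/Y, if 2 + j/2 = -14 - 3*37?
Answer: -163/16 ≈ -10.188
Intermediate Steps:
j = -254 (j = -4 + 2*(-14 - 3*37) = -4 + 2*(-14 - 111) = -4 + 2*(-125) = -4 - 250 = -254)
Y = -256 (Y = -2 - 254 = -256)
Z = 14/5 (Z = 2*(1/15) + 24*(1/9) = 2/15 + 8/3 = 14/5 ≈ 2.8000)
g(u, X) = -15 - 61*X (g(u, X) = -9 + (-61*X - 6) = -9 + (-6 - 61*X) = -15 - 61*X)
g(Z, -43)/Y = (-15 - 61*(-43))/(-256) = (-15 + 2623)*(-1/256) = 2608*(-1/256) = -163/16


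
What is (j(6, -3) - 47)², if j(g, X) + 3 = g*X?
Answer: 4624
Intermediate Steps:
j(g, X) = -3 + X*g (j(g, X) = -3 + g*X = -3 + X*g)
(j(6, -3) - 47)² = ((-3 - 3*6) - 47)² = ((-3 - 18) - 47)² = (-21 - 47)² = (-68)² = 4624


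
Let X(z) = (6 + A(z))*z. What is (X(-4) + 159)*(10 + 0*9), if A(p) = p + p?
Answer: 1670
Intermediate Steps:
A(p) = 2*p
X(z) = z*(6 + 2*z) (X(z) = (6 + 2*z)*z = z*(6 + 2*z))
(X(-4) + 159)*(10 + 0*9) = (2*(-4)*(3 - 4) + 159)*(10 + 0*9) = (2*(-4)*(-1) + 159)*(10 + 0) = (8 + 159)*10 = 167*10 = 1670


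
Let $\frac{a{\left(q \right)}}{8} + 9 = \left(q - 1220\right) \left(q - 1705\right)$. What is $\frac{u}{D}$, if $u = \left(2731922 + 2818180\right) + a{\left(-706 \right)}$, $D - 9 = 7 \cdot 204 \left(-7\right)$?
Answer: $- \frac{14232906}{3329} \approx -4275.4$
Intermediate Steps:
$a{\left(q \right)} = -72 + 8 \left(-1705 + q\right) \left(-1220 + q\right)$ ($a{\left(q \right)} = -72 + 8 \left(q - 1220\right) \left(q - 1705\right) = -72 + 8 \left(-1220 + q\right) \left(-1705 + q\right) = -72 + 8 \left(-1705 + q\right) \left(-1220 + q\right)$)
$D = -9987$ ($D = 9 + 7 \cdot 204 \left(-7\right) = 9 + 1428 \left(-7\right) = 9 - 9996 = -9987$)
$u = 42698718$ ($u = \left(2731922 + 2818180\right) + \left(16640728 - -16520400 + 8 \left(-706\right)^{2}\right) = 5550102 + \left(16640728 + 16520400 + 8 \cdot 498436\right) = 5550102 + \left(16640728 + 16520400 + 3987488\right) = 5550102 + 37148616 = 42698718$)
$\frac{u}{D} = \frac{42698718}{-9987} = 42698718 \left(- \frac{1}{9987}\right) = - \frac{14232906}{3329}$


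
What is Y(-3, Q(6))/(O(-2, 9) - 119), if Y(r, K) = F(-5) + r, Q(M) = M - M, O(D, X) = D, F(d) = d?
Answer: 8/121 ≈ 0.066116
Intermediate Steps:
Q(M) = 0
Y(r, K) = -5 + r
Y(-3, Q(6))/(O(-2, 9) - 119) = (-5 - 3)/(-2 - 119) = -8/(-121) = -1/121*(-8) = 8/121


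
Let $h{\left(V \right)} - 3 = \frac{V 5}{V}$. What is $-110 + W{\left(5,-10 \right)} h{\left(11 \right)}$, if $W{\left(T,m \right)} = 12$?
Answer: $-14$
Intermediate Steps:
$h{\left(V \right)} = 8$ ($h{\left(V \right)} = 3 + \frac{V 5}{V} = 3 + \frac{5 V}{V} = 3 + 5 = 8$)
$-110 + W{\left(5,-10 \right)} h{\left(11 \right)} = -110 + 12 \cdot 8 = -110 + 96 = -14$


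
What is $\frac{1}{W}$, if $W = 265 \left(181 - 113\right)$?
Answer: $\frac{1}{18020} \approx 5.5494 \cdot 10^{-5}$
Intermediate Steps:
$W = 18020$ ($W = 265 \cdot 68 = 18020$)
$\frac{1}{W} = \frac{1}{18020}$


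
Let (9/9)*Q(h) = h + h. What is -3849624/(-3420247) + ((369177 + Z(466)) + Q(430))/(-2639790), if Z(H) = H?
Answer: 988331907191/1003192647570 ≈ 0.98519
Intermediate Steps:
Q(h) = 2*h (Q(h) = h + h = 2*h)
-3849624/(-3420247) + ((369177 + Z(466)) + Q(430))/(-2639790) = -3849624/(-3420247) + ((369177 + 466) + 2*430)/(-2639790) = -3849624*(-1/3420247) + (369643 + 860)*(-1/2639790) = 3849624/3420247 + 370503*(-1/2639790) = 3849624/3420247 - 41167/293310 = 988331907191/1003192647570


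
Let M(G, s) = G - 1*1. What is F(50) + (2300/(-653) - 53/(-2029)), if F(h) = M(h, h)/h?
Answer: -166682637/66246850 ≈ -2.5161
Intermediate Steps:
M(G, s) = -1 + G (M(G, s) = G - 1 = -1 + G)
F(h) = (-1 + h)/h
F(50) + (2300/(-653) - 53/(-2029)) = (-1 + 50)/50 + (2300/(-653) - 53/(-2029)) = (1/50)*49 + (2300*(-1/653) - 53*(-1/2029)) = 49/50 + (-2300/653 + 53/2029) = 49/50 - 4632091/1324937 = -166682637/66246850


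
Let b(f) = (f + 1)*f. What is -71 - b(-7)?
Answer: -113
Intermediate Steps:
b(f) = f*(1 + f) (b(f) = (1 + f)*f = f*(1 + f))
-71 - b(-7) = -71 - (-7)*(1 - 7) = -71 - (-7)*(-6) = -71 - 1*42 = -71 - 42 = -113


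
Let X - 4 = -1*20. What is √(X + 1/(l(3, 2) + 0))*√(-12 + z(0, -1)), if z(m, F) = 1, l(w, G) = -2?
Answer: -11*√6/2 ≈ -13.472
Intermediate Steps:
X = -16 (X = 4 - 1*20 = 4 - 20 = -16)
√(X + 1/(l(3, 2) + 0))*√(-12 + z(0, -1)) = √(-16 + 1/(-2 + 0))*√(-12 + 1) = √(-16 + 1/(-2))*√(-11) = √(-16 - ½)*(I*√11) = √(-33/2)*(I*√11) = (I*√66/2)*(I*√11) = -11*√6/2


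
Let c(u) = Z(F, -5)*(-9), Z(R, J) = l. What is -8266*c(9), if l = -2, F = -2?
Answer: -148788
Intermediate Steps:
Z(R, J) = -2
c(u) = 18 (c(u) = -2*(-9) = 18)
-8266*c(9) = -8266*18 = -1*148788 = -148788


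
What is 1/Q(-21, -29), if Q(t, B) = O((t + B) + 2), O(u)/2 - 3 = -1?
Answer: ¼ ≈ 0.25000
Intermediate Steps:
O(u) = 4 (O(u) = 6 + 2*(-1) = 6 - 2 = 4)
Q(t, B) = 4
1/Q(-21, -29) = 1/4 = ¼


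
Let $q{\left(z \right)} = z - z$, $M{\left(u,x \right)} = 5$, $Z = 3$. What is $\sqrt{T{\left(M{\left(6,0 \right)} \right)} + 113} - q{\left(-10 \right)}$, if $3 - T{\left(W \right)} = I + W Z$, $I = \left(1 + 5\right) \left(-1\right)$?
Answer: $\sqrt{107} \approx 10.344$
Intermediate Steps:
$I = -6$ ($I = 6 \left(-1\right) = -6$)
$T{\left(W \right)} = 9 - 3 W$ ($T{\left(W \right)} = 3 - \left(-6 + W 3\right) = 3 - \left(-6 + 3 W\right) = 9 - 3 W$)
$q{\left(z \right)} = 0$
$\sqrt{T{\left(M{\left(6,0 \right)} \right)} + 113} - q{\left(-10 \right)} = \sqrt{\left(9 - 15\right) + 113} - 0 = \sqrt{\left(9 - 15\right) + 113} + 0 = \sqrt{-6 + 113} + 0 = \sqrt{107} + 0 = \sqrt{107}$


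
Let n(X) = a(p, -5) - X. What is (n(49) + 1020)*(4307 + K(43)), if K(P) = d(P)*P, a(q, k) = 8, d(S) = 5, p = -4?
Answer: 4427038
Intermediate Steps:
K(P) = 5*P
n(X) = 8 - X
(n(49) + 1020)*(4307 + K(43)) = ((8 - 1*49) + 1020)*(4307 + 5*43) = ((8 - 49) + 1020)*(4307 + 215) = (-41 + 1020)*4522 = 979*4522 = 4427038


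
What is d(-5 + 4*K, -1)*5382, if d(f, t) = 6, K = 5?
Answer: 32292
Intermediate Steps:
d(-5 + 4*K, -1)*5382 = 6*5382 = 32292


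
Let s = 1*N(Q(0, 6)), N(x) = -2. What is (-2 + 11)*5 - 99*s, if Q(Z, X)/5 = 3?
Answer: 243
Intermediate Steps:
Q(Z, X) = 15 (Q(Z, X) = 5*3 = 15)
s = -2 (s = 1*(-2) = -2)
(-2 + 11)*5 - 99*s = (-2 + 11)*5 - 99*(-2) = 9*5 + 198 = 45 + 198 = 243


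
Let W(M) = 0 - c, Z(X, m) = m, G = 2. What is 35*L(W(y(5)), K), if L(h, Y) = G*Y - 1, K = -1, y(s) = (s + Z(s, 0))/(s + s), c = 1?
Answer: -105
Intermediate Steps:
y(s) = 1/2 (y(s) = (s + 0)/(s + s) = s/((2*s)) = s*(1/(2*s)) = 1/2)
W(M) = -1 (W(M) = 0 - 1*1 = 0 - 1 = -1)
L(h, Y) = -1 + 2*Y (L(h, Y) = 2*Y - 1 = -1 + 2*Y)
35*L(W(y(5)), K) = 35*(-1 + 2*(-1)) = 35*(-1 - 2) = 35*(-3) = -105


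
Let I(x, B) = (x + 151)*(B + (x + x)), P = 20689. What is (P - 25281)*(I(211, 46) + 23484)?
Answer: -885796800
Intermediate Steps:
I(x, B) = (151 + x)*(B + 2*x)
(P - 25281)*(I(211, 46) + 23484) = (20689 - 25281)*((2*211² + 151*46 + 302*211 + 46*211) + 23484) = -4592*((2*44521 + 6946 + 63722 + 9706) + 23484) = -4592*((89042 + 6946 + 63722 + 9706) + 23484) = -4592*(169416 + 23484) = -4592*192900 = -885796800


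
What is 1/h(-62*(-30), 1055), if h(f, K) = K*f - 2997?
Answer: 1/1959303 ≈ 5.1039e-7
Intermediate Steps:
h(f, K) = -2997 + K*f
1/h(-62*(-30), 1055) = 1/(-2997 + 1055*(-62*(-30))) = 1/(-2997 + 1055*1860) = 1/(-2997 + 1962300) = 1/1959303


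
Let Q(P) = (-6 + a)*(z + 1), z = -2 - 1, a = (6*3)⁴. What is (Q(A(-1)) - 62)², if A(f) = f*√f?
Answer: 44100840004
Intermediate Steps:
a = 104976 (a = 18⁴ = 104976)
z = -3
A(f) = f^(3/2)
Q(P) = -209940 (Q(P) = (-6 + 104976)*(-3 + 1) = 104970*(-2) = -209940)
(Q(A(-1)) - 62)² = (-209940 - 62)² = (-210002)² = 44100840004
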